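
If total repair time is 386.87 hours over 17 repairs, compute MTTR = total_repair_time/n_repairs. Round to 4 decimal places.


total_repair_time = 386.87
n_repairs = 17
MTTR = 386.87 / 17
MTTR = 22.7571

22.7571


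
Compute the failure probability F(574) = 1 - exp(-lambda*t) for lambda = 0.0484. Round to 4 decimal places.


lambda = 0.0484, t = 574
lambda * t = 27.7816
exp(-27.7816) = 0.0
F(t) = 1 - 0.0
F(t) = 1.0

1.0


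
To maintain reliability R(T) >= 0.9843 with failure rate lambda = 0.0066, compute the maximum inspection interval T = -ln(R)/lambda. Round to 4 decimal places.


R_target = 0.9843
lambda = 0.0066
-ln(0.9843) = 0.0158
T = 0.0158 / 0.0066
T = 2.3977

2.3977


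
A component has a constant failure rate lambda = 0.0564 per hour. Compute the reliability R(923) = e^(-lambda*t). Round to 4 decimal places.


lambda = 0.0564
t = 923
lambda * t = 52.0572
R(t) = e^(-52.0572)
R(t) = 0.0

0.0


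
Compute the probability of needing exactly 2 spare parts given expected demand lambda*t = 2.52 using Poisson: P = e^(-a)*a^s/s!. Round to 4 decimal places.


a = 2.52, s = 2
e^(-a) = e^(-2.52) = 0.0805
a^s = 2.52^2 = 6.3504
s! = 2
P = 0.0805 * 6.3504 / 2
P = 0.2555

0.2555


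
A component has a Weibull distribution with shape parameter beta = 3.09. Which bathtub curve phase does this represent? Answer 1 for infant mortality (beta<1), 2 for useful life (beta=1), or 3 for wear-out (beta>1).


beta = 3.09
Compare beta to 1:
beta < 1 => infant mortality (phase 1)
beta = 1 => useful life (phase 2)
beta > 1 => wear-out (phase 3)
Since beta = 3.09, this is wear-out (increasing failure rate)
Phase = 3

3


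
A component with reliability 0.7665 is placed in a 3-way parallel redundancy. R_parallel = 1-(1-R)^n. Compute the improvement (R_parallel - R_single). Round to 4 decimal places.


R_single = 0.7665, n = 3
1 - R_single = 0.2335
(1 - R_single)^n = 0.2335^3 = 0.0127
R_parallel = 1 - 0.0127 = 0.9873
Improvement = 0.9873 - 0.7665
Improvement = 0.2208

0.2208


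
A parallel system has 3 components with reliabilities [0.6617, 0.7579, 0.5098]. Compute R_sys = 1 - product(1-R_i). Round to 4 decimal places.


Components: [0.6617, 0.7579, 0.5098]
(1 - 0.6617) = 0.3383, running product = 0.3383
(1 - 0.7579) = 0.2421, running product = 0.0819
(1 - 0.5098) = 0.4902, running product = 0.0401
Product of (1-R_i) = 0.0401
R_sys = 1 - 0.0401 = 0.9599

0.9599


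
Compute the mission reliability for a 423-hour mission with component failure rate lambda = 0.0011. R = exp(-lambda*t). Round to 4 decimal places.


lambda = 0.0011
mission_time = 423
lambda * t = 0.0011 * 423 = 0.4653
R = exp(-0.4653)
R = 0.6279

0.6279


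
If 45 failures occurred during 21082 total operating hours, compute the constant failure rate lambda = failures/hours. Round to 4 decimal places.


failures = 45
total_hours = 21082
lambda = 45 / 21082
lambda = 0.0021

0.0021


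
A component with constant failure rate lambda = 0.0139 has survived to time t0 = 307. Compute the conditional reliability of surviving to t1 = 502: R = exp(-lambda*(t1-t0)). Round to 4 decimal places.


lambda = 0.0139
t0 = 307, t1 = 502
t1 - t0 = 195
lambda * (t1-t0) = 0.0139 * 195 = 2.7105
R = exp(-2.7105)
R = 0.0665

0.0665


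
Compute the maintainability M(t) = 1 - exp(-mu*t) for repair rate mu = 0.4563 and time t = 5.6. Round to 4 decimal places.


mu = 0.4563, t = 5.6
mu * t = 0.4563 * 5.6 = 2.5553
exp(-2.5553) = 0.0777
M(t) = 1 - 0.0777
M(t) = 0.9223

0.9223


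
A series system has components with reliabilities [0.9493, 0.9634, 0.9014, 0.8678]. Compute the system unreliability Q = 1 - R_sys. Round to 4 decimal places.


Components: [0.9493, 0.9634, 0.9014, 0.8678]
After component 1: product = 0.9493
After component 2: product = 0.9146
After component 3: product = 0.8244
After component 4: product = 0.7154
R_sys = 0.7154
Q = 1 - 0.7154 = 0.2846

0.2846


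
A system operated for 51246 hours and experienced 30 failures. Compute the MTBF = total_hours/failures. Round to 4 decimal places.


total_hours = 51246
failures = 30
MTBF = 51246 / 30
MTBF = 1708.2

1708.2


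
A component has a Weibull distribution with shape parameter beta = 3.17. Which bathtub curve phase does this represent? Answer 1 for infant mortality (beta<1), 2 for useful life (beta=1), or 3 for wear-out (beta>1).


beta = 3.17
Compare beta to 1:
beta < 1 => infant mortality (phase 1)
beta = 1 => useful life (phase 2)
beta > 1 => wear-out (phase 3)
Since beta = 3.17, this is wear-out (increasing failure rate)
Phase = 3

3


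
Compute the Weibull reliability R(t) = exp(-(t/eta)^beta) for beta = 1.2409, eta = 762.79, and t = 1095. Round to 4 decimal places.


beta = 1.2409, eta = 762.79, t = 1095
t/eta = 1095 / 762.79 = 1.4355
(t/eta)^beta = 1.4355^1.2409 = 1.5661
R(t) = exp(-1.5661)
R(t) = 0.2088

0.2088


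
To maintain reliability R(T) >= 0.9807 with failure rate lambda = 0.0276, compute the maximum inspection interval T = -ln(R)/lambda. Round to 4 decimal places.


R_target = 0.9807
lambda = 0.0276
-ln(0.9807) = 0.0195
T = 0.0195 / 0.0276
T = 0.7061

0.7061


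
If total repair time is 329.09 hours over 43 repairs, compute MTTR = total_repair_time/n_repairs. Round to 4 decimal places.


total_repair_time = 329.09
n_repairs = 43
MTTR = 329.09 / 43
MTTR = 7.6533

7.6533


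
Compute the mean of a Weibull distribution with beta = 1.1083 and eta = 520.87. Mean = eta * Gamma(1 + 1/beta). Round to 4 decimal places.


beta = 1.1083, eta = 520.87
1/beta = 0.9023
1 + 1/beta = 1.9023
Gamma(1.9023) = 0.9625
Mean = 520.87 * 0.9625
Mean = 501.3634

501.3634


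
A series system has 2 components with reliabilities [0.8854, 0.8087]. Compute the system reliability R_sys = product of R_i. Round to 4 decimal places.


Components: [0.8854, 0.8087]
After component 1 (R=0.8854): product = 0.8854
After component 2 (R=0.8087): product = 0.716
R_sys = 0.716

0.716


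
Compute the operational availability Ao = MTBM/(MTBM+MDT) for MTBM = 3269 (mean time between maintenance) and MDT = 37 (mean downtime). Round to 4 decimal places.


MTBM = 3269
MDT = 37
MTBM + MDT = 3306
Ao = 3269 / 3306
Ao = 0.9888

0.9888


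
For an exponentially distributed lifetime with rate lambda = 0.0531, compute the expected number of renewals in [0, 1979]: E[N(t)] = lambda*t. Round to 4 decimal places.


lambda = 0.0531
t = 1979
E[N(t)] = lambda * t
E[N(t)] = 0.0531 * 1979
E[N(t)] = 105.0849

105.0849


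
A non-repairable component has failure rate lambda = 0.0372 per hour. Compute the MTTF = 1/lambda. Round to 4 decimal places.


lambda = 0.0372
MTTF = 1 / 0.0372
MTTF = 26.8817

26.8817


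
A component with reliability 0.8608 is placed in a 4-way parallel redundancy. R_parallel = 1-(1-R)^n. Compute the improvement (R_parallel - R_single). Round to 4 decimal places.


R_single = 0.8608, n = 4
1 - R_single = 0.1392
(1 - R_single)^n = 0.1392^4 = 0.0004
R_parallel = 1 - 0.0004 = 0.9996
Improvement = 0.9996 - 0.8608
Improvement = 0.1388

0.1388


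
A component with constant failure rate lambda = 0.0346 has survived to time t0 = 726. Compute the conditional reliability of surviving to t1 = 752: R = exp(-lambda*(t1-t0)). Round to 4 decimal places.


lambda = 0.0346
t0 = 726, t1 = 752
t1 - t0 = 26
lambda * (t1-t0) = 0.0346 * 26 = 0.8996
R = exp(-0.8996)
R = 0.4067

0.4067


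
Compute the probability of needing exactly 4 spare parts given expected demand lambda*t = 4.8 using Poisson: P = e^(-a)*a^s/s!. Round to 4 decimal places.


a = 4.8, s = 4
e^(-a) = e^(-4.8) = 0.0082
a^s = 4.8^4 = 530.8416
s! = 24
P = 0.0082 * 530.8416 / 24
P = 0.182

0.182


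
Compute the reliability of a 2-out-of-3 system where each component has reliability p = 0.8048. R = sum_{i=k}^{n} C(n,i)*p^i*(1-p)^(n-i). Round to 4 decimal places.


k = 2, n = 3, p = 0.8048
i=2: C(3,2)=3 * 0.8048^2 * 0.1952^1 = 0.3793
i=3: C(3,3)=1 * 0.8048^3 * 0.1952^0 = 0.5213
R = sum of terms = 0.9006

0.9006


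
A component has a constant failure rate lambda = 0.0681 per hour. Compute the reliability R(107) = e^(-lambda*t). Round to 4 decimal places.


lambda = 0.0681
t = 107
lambda * t = 7.2867
R(t) = e^(-7.2867)
R(t) = 0.0007

0.0007


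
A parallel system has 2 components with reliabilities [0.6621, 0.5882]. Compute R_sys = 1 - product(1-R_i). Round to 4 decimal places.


Components: [0.6621, 0.5882]
(1 - 0.6621) = 0.3379, running product = 0.3379
(1 - 0.5882) = 0.4118, running product = 0.1391
Product of (1-R_i) = 0.1391
R_sys = 1 - 0.1391 = 0.8609

0.8609


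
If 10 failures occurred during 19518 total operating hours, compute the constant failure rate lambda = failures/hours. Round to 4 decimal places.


failures = 10
total_hours = 19518
lambda = 10 / 19518
lambda = 0.0005

0.0005


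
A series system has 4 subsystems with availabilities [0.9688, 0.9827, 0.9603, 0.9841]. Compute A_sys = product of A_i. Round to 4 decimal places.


Subsystems: [0.9688, 0.9827, 0.9603, 0.9841]
After subsystem 1 (A=0.9688): product = 0.9688
After subsystem 2 (A=0.9827): product = 0.952
After subsystem 3 (A=0.9603): product = 0.9142
After subsystem 4 (A=0.9841): product = 0.8997
A_sys = 0.8997

0.8997


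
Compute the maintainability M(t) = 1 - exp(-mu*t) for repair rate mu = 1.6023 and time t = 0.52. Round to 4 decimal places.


mu = 1.6023, t = 0.52
mu * t = 1.6023 * 0.52 = 0.8332
exp(-0.8332) = 0.4347
M(t) = 1 - 0.4347
M(t) = 0.5653

0.5653


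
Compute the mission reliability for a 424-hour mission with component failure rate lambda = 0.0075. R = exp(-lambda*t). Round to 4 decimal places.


lambda = 0.0075
mission_time = 424
lambda * t = 0.0075 * 424 = 3.18
R = exp(-3.18)
R = 0.0416

0.0416


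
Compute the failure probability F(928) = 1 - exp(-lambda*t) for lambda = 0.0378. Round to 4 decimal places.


lambda = 0.0378, t = 928
lambda * t = 35.0784
exp(-35.0784) = 0.0
F(t) = 1 - 0.0
F(t) = 1.0

1.0


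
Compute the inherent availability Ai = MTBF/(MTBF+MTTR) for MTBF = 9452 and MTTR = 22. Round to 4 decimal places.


MTBF = 9452
MTTR = 22
MTBF + MTTR = 9474
Ai = 9452 / 9474
Ai = 0.9977

0.9977


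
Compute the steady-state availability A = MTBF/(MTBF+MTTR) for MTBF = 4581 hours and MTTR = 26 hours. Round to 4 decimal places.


MTBF = 4581
MTTR = 26
MTBF + MTTR = 4607
A = 4581 / 4607
A = 0.9944

0.9944


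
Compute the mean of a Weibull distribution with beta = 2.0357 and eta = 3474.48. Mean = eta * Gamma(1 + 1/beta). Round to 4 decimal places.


beta = 2.0357, eta = 3474.48
1/beta = 0.4912
1 + 1/beta = 1.4912
Gamma(1.4912) = 0.886
Mean = 3474.48 * 0.886
Mean = 3078.3036

3078.3036


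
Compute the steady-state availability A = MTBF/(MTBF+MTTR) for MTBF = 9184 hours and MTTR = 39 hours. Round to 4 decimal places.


MTBF = 9184
MTTR = 39
MTBF + MTTR = 9223
A = 9184 / 9223
A = 0.9958

0.9958


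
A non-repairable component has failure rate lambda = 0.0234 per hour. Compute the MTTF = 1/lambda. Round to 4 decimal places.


lambda = 0.0234
MTTF = 1 / 0.0234
MTTF = 42.735

42.735


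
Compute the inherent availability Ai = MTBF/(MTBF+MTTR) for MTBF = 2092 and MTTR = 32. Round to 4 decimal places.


MTBF = 2092
MTTR = 32
MTBF + MTTR = 2124
Ai = 2092 / 2124
Ai = 0.9849

0.9849


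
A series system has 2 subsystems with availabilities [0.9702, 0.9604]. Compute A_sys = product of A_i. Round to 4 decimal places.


Subsystems: [0.9702, 0.9604]
After subsystem 1 (A=0.9702): product = 0.9702
After subsystem 2 (A=0.9604): product = 0.9318
A_sys = 0.9318

0.9318


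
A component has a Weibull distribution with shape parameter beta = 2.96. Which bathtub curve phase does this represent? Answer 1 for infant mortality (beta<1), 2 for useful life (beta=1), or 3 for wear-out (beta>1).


beta = 2.96
Compare beta to 1:
beta < 1 => infant mortality (phase 1)
beta = 1 => useful life (phase 2)
beta > 1 => wear-out (phase 3)
Since beta = 2.96, this is wear-out (increasing failure rate)
Phase = 3

3


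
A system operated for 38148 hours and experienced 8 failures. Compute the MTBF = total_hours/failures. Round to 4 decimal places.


total_hours = 38148
failures = 8
MTBF = 38148 / 8
MTBF = 4768.5

4768.5


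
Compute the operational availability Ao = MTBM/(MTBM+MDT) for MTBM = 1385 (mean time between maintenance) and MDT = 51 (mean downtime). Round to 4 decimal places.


MTBM = 1385
MDT = 51
MTBM + MDT = 1436
Ao = 1385 / 1436
Ao = 0.9645

0.9645


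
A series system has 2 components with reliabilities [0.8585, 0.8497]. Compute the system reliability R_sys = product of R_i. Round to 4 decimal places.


Components: [0.8585, 0.8497]
After component 1 (R=0.8585): product = 0.8585
After component 2 (R=0.8497): product = 0.7295
R_sys = 0.7295

0.7295


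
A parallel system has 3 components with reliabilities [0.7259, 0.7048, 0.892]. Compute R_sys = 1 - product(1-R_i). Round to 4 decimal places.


Components: [0.7259, 0.7048, 0.892]
(1 - 0.7259) = 0.2741, running product = 0.2741
(1 - 0.7048) = 0.2952, running product = 0.0809
(1 - 0.892) = 0.108, running product = 0.0087
Product of (1-R_i) = 0.0087
R_sys = 1 - 0.0087 = 0.9913

0.9913


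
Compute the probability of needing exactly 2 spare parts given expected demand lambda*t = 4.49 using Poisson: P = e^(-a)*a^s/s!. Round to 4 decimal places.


a = 4.49, s = 2
e^(-a) = e^(-4.49) = 0.0112
a^s = 4.49^2 = 20.1601
s! = 2
P = 0.0112 * 20.1601 / 2
P = 0.1131

0.1131


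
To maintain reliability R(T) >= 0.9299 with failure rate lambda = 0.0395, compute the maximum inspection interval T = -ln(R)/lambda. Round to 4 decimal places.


R_target = 0.9299
lambda = 0.0395
-ln(0.9299) = 0.0727
T = 0.0727 / 0.0395
T = 1.84

1.84


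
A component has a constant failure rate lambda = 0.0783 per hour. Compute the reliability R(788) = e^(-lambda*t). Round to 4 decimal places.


lambda = 0.0783
t = 788
lambda * t = 61.7004
R(t) = e^(-61.7004)
R(t) = 0.0

0.0


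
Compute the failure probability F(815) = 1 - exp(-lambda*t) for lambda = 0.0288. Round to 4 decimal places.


lambda = 0.0288, t = 815
lambda * t = 23.472
exp(-23.472) = 0.0
F(t) = 1 - 0.0
F(t) = 1.0

1.0


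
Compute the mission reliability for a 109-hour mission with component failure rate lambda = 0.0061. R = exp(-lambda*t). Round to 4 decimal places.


lambda = 0.0061
mission_time = 109
lambda * t = 0.0061 * 109 = 0.6649
R = exp(-0.6649)
R = 0.5143

0.5143


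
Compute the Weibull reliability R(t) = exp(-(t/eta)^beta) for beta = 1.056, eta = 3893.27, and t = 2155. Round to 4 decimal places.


beta = 1.056, eta = 3893.27, t = 2155
t/eta = 2155 / 3893.27 = 0.5535
(t/eta)^beta = 0.5535^1.056 = 0.5355
R(t) = exp(-0.5355)
R(t) = 0.5854

0.5854


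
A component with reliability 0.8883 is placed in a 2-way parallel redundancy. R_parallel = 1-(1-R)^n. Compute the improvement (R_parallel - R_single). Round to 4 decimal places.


R_single = 0.8883, n = 2
1 - R_single = 0.1117
(1 - R_single)^n = 0.1117^2 = 0.0125
R_parallel = 1 - 0.0125 = 0.9875
Improvement = 0.9875 - 0.8883
Improvement = 0.0992

0.0992


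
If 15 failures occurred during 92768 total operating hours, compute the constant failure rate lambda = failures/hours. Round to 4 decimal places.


failures = 15
total_hours = 92768
lambda = 15 / 92768
lambda = 0.0002

0.0002


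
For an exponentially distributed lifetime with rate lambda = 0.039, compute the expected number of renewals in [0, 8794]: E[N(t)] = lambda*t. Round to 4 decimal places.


lambda = 0.039
t = 8794
E[N(t)] = lambda * t
E[N(t)] = 0.039 * 8794
E[N(t)] = 342.966

342.966


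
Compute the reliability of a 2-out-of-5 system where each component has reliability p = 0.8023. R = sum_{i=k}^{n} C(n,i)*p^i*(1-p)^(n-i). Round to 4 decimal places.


k = 2, n = 5, p = 0.8023
i=2: C(5,2)=10 * 0.8023^2 * 0.1977^3 = 0.0497
i=3: C(5,3)=10 * 0.8023^3 * 0.1977^2 = 0.2018
i=4: C(5,4)=5 * 0.8023^4 * 0.1977^1 = 0.4096
i=5: C(5,5)=1 * 0.8023^5 * 0.1977^0 = 0.3324
R = sum of terms = 0.9936

0.9936


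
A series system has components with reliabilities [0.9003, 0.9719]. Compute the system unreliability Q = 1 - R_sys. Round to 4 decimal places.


Components: [0.9003, 0.9719]
After component 1: product = 0.9003
After component 2: product = 0.875
R_sys = 0.875
Q = 1 - 0.875 = 0.125

0.125


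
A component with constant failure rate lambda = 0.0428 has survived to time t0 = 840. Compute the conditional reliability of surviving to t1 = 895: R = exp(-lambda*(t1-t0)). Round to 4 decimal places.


lambda = 0.0428
t0 = 840, t1 = 895
t1 - t0 = 55
lambda * (t1-t0) = 0.0428 * 55 = 2.354
R = exp(-2.354)
R = 0.095

0.095


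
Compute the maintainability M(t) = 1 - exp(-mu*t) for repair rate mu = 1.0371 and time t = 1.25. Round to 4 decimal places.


mu = 1.0371, t = 1.25
mu * t = 1.0371 * 1.25 = 1.2964
exp(-1.2964) = 0.2735
M(t) = 1 - 0.2735
M(t) = 0.7265

0.7265


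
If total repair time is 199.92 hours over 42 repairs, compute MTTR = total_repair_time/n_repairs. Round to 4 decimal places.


total_repair_time = 199.92
n_repairs = 42
MTTR = 199.92 / 42
MTTR = 4.76

4.76


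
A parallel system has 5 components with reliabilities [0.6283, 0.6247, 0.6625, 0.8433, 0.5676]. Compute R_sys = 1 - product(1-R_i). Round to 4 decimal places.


Components: [0.6283, 0.6247, 0.6625, 0.8433, 0.5676]
(1 - 0.6283) = 0.3717, running product = 0.3717
(1 - 0.6247) = 0.3753, running product = 0.1395
(1 - 0.6625) = 0.3375, running product = 0.0471
(1 - 0.8433) = 0.1567, running product = 0.0074
(1 - 0.5676) = 0.4324, running product = 0.0032
Product of (1-R_i) = 0.0032
R_sys = 1 - 0.0032 = 0.9968

0.9968


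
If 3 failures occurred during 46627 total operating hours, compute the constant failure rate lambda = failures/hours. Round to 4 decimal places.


failures = 3
total_hours = 46627
lambda = 3 / 46627
lambda = 0.0001

0.0001


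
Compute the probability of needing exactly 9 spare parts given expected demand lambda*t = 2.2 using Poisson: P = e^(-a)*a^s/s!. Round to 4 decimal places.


a = 2.2, s = 9
e^(-a) = e^(-2.2) = 0.1108
a^s = 2.2^9 = 1207.2692
s! = 362880
P = 0.1108 * 1207.2692 / 362880
P = 0.0004

0.0004


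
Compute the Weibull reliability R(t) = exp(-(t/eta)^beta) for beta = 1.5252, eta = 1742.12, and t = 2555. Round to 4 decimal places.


beta = 1.5252, eta = 1742.12, t = 2555
t/eta = 2555 / 1742.12 = 1.4666
(t/eta)^beta = 1.4666^1.5252 = 1.7933
R(t) = exp(-1.7933)
R(t) = 0.1664

0.1664


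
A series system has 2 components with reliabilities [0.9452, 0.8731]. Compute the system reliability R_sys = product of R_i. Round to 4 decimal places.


Components: [0.9452, 0.8731]
After component 1 (R=0.9452): product = 0.9452
After component 2 (R=0.8731): product = 0.8253
R_sys = 0.8253

0.8253


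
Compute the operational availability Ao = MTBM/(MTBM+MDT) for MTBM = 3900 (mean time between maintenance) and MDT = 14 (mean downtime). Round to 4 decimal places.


MTBM = 3900
MDT = 14
MTBM + MDT = 3914
Ao = 3900 / 3914
Ao = 0.9964

0.9964


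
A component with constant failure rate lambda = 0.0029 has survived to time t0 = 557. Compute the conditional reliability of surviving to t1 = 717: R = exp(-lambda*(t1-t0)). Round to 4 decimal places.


lambda = 0.0029
t0 = 557, t1 = 717
t1 - t0 = 160
lambda * (t1-t0) = 0.0029 * 160 = 0.464
R = exp(-0.464)
R = 0.6288

0.6288


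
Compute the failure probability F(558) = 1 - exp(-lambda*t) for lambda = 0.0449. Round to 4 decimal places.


lambda = 0.0449, t = 558
lambda * t = 25.0542
exp(-25.0542) = 0.0
F(t) = 1 - 0.0
F(t) = 1.0

1.0


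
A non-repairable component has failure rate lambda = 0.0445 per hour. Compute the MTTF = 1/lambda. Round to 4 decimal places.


lambda = 0.0445
MTTF = 1 / 0.0445
MTTF = 22.4719

22.4719


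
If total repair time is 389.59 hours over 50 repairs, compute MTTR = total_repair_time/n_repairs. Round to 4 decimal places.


total_repair_time = 389.59
n_repairs = 50
MTTR = 389.59 / 50
MTTR = 7.7918

7.7918


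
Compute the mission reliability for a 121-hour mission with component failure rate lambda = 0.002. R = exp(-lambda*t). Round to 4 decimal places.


lambda = 0.002
mission_time = 121
lambda * t = 0.002 * 121 = 0.242
R = exp(-0.242)
R = 0.7851

0.7851


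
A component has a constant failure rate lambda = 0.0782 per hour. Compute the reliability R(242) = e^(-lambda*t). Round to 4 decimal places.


lambda = 0.0782
t = 242
lambda * t = 18.9244
R(t) = e^(-18.9244)
R(t) = 0.0

0.0


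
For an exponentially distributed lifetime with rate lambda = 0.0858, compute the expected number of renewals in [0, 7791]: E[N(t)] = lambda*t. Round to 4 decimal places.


lambda = 0.0858
t = 7791
E[N(t)] = lambda * t
E[N(t)] = 0.0858 * 7791
E[N(t)] = 668.4678

668.4678


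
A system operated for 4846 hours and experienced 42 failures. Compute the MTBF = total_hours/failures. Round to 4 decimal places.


total_hours = 4846
failures = 42
MTBF = 4846 / 42
MTBF = 115.381

115.381


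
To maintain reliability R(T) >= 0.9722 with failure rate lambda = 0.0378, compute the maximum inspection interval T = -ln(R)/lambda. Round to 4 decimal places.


R_target = 0.9722
lambda = 0.0378
-ln(0.9722) = 0.0282
T = 0.0282 / 0.0378
T = 0.7459

0.7459


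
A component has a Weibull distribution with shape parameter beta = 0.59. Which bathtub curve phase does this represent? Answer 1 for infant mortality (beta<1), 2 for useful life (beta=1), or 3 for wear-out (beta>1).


beta = 0.59
Compare beta to 1:
beta < 1 => infant mortality (phase 1)
beta = 1 => useful life (phase 2)
beta > 1 => wear-out (phase 3)
Since beta = 0.59, this is infant mortality (decreasing failure rate)
Phase = 1

1


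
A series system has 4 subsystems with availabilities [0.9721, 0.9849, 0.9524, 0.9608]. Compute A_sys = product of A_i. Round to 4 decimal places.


Subsystems: [0.9721, 0.9849, 0.9524, 0.9608]
After subsystem 1 (A=0.9721): product = 0.9721
After subsystem 2 (A=0.9849): product = 0.9574
After subsystem 3 (A=0.9524): product = 0.9118
After subsystem 4 (A=0.9608): product = 0.8761
A_sys = 0.8761

0.8761


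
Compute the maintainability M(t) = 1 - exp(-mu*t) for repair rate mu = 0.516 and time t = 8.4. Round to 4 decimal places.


mu = 0.516, t = 8.4
mu * t = 0.516 * 8.4 = 4.3344
exp(-4.3344) = 0.0131
M(t) = 1 - 0.0131
M(t) = 0.9869

0.9869


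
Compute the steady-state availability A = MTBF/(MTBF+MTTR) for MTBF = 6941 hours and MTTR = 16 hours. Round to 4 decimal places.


MTBF = 6941
MTTR = 16
MTBF + MTTR = 6957
A = 6941 / 6957
A = 0.9977

0.9977


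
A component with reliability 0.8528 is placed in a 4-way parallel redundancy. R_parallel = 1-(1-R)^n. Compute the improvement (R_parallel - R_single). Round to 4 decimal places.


R_single = 0.8528, n = 4
1 - R_single = 0.1472
(1 - R_single)^n = 0.1472^4 = 0.0005
R_parallel = 1 - 0.0005 = 0.9995
Improvement = 0.9995 - 0.8528
Improvement = 0.1467

0.1467


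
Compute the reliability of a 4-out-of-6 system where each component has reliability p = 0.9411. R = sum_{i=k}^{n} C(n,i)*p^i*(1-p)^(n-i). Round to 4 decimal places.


k = 4, n = 6, p = 0.9411
i=4: C(6,4)=15 * 0.9411^4 * 0.0589^2 = 0.0408
i=5: C(6,5)=6 * 0.9411^5 * 0.0589^1 = 0.2609
i=6: C(6,6)=1 * 0.9411^6 * 0.0589^0 = 0.6947
R = sum of terms = 0.9964

0.9964


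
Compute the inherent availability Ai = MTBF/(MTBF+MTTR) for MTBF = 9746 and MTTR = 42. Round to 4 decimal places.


MTBF = 9746
MTTR = 42
MTBF + MTTR = 9788
Ai = 9746 / 9788
Ai = 0.9957

0.9957


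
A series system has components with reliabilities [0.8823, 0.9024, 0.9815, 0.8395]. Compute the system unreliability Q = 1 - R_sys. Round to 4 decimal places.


Components: [0.8823, 0.9024, 0.9815, 0.8395]
After component 1: product = 0.8823
After component 2: product = 0.7962
After component 3: product = 0.7815
After component 4: product = 0.656
R_sys = 0.656
Q = 1 - 0.656 = 0.344

0.344


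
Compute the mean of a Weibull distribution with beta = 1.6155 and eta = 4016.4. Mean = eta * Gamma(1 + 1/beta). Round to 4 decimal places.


beta = 1.6155, eta = 4016.4
1/beta = 0.619
1 + 1/beta = 1.619
Gamma(1.619) = 0.8958
Mean = 4016.4 * 0.8958
Mean = 3597.8763

3597.8763


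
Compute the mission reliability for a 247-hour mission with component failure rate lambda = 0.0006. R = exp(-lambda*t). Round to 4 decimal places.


lambda = 0.0006
mission_time = 247
lambda * t = 0.0006 * 247 = 0.1482
R = exp(-0.1482)
R = 0.8623

0.8623


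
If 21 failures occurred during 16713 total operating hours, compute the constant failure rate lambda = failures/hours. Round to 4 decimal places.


failures = 21
total_hours = 16713
lambda = 21 / 16713
lambda = 0.0013

0.0013


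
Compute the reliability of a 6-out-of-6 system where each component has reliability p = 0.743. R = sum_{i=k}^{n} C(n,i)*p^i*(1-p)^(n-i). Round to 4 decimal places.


k = 6, n = 6, p = 0.743
i=6: C(6,6)=1 * 0.743^6 * 0.257^0 = 0.1682
R = sum of terms = 0.1682

0.1682


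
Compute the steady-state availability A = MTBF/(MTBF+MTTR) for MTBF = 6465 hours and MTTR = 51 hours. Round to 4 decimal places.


MTBF = 6465
MTTR = 51
MTBF + MTTR = 6516
A = 6465 / 6516
A = 0.9922

0.9922


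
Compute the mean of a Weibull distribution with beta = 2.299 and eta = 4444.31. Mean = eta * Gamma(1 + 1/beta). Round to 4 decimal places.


beta = 2.299, eta = 4444.31
1/beta = 0.435
1 + 1/beta = 1.435
Gamma(1.435) = 0.8859
Mean = 4444.31 * 0.8859
Mean = 3937.2601

3937.2601


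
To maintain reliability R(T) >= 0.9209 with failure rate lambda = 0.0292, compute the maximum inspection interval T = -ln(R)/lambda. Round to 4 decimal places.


R_target = 0.9209
lambda = 0.0292
-ln(0.9209) = 0.0824
T = 0.0824 / 0.0292
T = 2.822

2.822


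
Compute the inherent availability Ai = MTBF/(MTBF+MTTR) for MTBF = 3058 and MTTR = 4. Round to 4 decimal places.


MTBF = 3058
MTTR = 4
MTBF + MTTR = 3062
Ai = 3058 / 3062
Ai = 0.9987

0.9987


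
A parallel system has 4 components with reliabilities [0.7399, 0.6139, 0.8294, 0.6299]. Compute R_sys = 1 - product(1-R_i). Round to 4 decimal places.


Components: [0.7399, 0.6139, 0.8294, 0.6299]
(1 - 0.7399) = 0.2601, running product = 0.2601
(1 - 0.6139) = 0.3861, running product = 0.1004
(1 - 0.8294) = 0.1706, running product = 0.0171
(1 - 0.6299) = 0.3701, running product = 0.0063
Product of (1-R_i) = 0.0063
R_sys = 1 - 0.0063 = 0.9937

0.9937


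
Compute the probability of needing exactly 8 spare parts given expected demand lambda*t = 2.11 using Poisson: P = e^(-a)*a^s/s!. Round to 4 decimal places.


a = 2.11, s = 8
e^(-a) = e^(-2.11) = 0.1212
a^s = 2.11^8 = 392.8797
s! = 40320
P = 0.1212 * 392.8797 / 40320
P = 0.0012

0.0012


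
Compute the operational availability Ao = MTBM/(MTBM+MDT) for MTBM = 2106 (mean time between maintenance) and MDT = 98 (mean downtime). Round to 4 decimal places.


MTBM = 2106
MDT = 98
MTBM + MDT = 2204
Ao = 2106 / 2204
Ao = 0.9555

0.9555


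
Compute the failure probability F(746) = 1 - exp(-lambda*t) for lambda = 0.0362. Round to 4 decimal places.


lambda = 0.0362, t = 746
lambda * t = 27.0052
exp(-27.0052) = 0.0
F(t) = 1 - 0.0
F(t) = 1.0

1.0


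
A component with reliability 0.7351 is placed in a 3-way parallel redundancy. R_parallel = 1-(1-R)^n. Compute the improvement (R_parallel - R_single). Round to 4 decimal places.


R_single = 0.7351, n = 3
1 - R_single = 0.2649
(1 - R_single)^n = 0.2649^3 = 0.0186
R_parallel = 1 - 0.0186 = 0.9814
Improvement = 0.9814 - 0.7351
Improvement = 0.2463

0.2463


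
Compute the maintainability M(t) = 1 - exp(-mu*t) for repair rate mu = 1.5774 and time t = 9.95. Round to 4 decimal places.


mu = 1.5774, t = 9.95
mu * t = 1.5774 * 9.95 = 15.6951
exp(-15.6951) = 0.0
M(t) = 1 - 0.0
M(t) = 1.0

1.0


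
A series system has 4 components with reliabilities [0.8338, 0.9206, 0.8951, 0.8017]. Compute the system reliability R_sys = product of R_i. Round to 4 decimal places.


Components: [0.8338, 0.9206, 0.8951, 0.8017]
After component 1 (R=0.8338): product = 0.8338
After component 2 (R=0.9206): product = 0.7676
After component 3 (R=0.8951): product = 0.6871
After component 4 (R=0.8017): product = 0.5508
R_sys = 0.5508

0.5508


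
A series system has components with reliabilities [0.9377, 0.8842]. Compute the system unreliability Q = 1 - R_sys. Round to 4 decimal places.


Components: [0.9377, 0.8842]
After component 1: product = 0.9377
After component 2: product = 0.8291
R_sys = 0.8291
Q = 1 - 0.8291 = 0.1709

0.1709


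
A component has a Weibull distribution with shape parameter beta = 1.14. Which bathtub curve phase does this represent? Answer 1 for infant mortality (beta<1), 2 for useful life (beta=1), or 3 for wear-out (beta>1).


beta = 1.14
Compare beta to 1:
beta < 1 => infant mortality (phase 1)
beta = 1 => useful life (phase 2)
beta > 1 => wear-out (phase 3)
Since beta = 1.14, this is wear-out (increasing failure rate)
Phase = 3

3


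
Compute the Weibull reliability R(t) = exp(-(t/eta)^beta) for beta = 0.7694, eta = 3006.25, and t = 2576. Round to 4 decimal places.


beta = 0.7694, eta = 3006.25, t = 2576
t/eta = 2576 / 3006.25 = 0.8569
(t/eta)^beta = 0.8569^0.7694 = 0.888
R(t) = exp(-0.888)
R(t) = 0.4115

0.4115


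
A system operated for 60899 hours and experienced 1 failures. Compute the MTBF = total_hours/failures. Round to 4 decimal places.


total_hours = 60899
failures = 1
MTBF = 60899 / 1
MTBF = 60899.0

60899.0


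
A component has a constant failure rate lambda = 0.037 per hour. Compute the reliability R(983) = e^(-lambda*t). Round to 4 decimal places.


lambda = 0.037
t = 983
lambda * t = 36.371
R(t) = e^(-36.371)
R(t) = 0.0

0.0


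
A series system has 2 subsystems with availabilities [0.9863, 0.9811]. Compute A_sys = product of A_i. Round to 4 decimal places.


Subsystems: [0.9863, 0.9811]
After subsystem 1 (A=0.9863): product = 0.9863
After subsystem 2 (A=0.9811): product = 0.9677
A_sys = 0.9677

0.9677


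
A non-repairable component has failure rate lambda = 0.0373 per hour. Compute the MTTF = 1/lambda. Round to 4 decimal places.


lambda = 0.0373
MTTF = 1 / 0.0373
MTTF = 26.8097

26.8097


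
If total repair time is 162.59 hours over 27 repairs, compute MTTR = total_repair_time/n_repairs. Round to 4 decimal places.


total_repair_time = 162.59
n_repairs = 27
MTTR = 162.59 / 27
MTTR = 6.0219

6.0219


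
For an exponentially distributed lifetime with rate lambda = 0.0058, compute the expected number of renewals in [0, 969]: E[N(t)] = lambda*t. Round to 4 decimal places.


lambda = 0.0058
t = 969
E[N(t)] = lambda * t
E[N(t)] = 0.0058 * 969
E[N(t)] = 5.6202

5.6202


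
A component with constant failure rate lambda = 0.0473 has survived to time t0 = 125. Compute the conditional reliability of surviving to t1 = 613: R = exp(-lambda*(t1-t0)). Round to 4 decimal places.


lambda = 0.0473
t0 = 125, t1 = 613
t1 - t0 = 488
lambda * (t1-t0) = 0.0473 * 488 = 23.0824
R = exp(-23.0824)
R = 0.0

0.0


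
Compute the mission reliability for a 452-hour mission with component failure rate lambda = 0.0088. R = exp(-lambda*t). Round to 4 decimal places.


lambda = 0.0088
mission_time = 452
lambda * t = 0.0088 * 452 = 3.9776
R = exp(-3.9776)
R = 0.0187

0.0187


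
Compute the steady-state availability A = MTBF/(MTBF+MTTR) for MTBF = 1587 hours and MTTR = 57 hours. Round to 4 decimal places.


MTBF = 1587
MTTR = 57
MTBF + MTTR = 1644
A = 1587 / 1644
A = 0.9653

0.9653


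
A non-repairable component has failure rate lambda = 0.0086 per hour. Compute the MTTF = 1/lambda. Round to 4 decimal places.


lambda = 0.0086
MTTF = 1 / 0.0086
MTTF = 116.2791

116.2791


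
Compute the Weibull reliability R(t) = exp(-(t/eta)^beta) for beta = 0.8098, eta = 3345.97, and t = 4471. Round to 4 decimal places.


beta = 0.8098, eta = 3345.97, t = 4471
t/eta = 4471 / 3345.97 = 1.3362
(t/eta)^beta = 1.3362^0.8098 = 1.2646
R(t) = exp(-1.2646)
R(t) = 0.2824

0.2824


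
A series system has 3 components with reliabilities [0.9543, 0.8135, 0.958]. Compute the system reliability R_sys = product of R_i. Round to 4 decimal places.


Components: [0.9543, 0.8135, 0.958]
After component 1 (R=0.9543): product = 0.9543
After component 2 (R=0.8135): product = 0.7763
After component 3 (R=0.958): product = 0.7437
R_sys = 0.7437

0.7437


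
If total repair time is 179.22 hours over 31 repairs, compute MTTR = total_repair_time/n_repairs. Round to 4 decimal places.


total_repair_time = 179.22
n_repairs = 31
MTTR = 179.22 / 31
MTTR = 5.7813

5.7813


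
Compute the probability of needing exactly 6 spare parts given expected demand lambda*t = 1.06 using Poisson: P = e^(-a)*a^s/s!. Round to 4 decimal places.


a = 1.06, s = 6
e^(-a) = e^(-1.06) = 0.3465
a^s = 1.06^6 = 1.4185
s! = 720
P = 0.3465 * 1.4185 / 720
P = 0.0007

0.0007


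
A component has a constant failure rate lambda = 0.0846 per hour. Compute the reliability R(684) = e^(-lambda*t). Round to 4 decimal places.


lambda = 0.0846
t = 684
lambda * t = 57.8664
R(t) = e^(-57.8664)
R(t) = 0.0

0.0


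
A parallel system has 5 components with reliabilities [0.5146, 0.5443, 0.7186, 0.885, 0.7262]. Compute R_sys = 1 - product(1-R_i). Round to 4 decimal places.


Components: [0.5146, 0.5443, 0.7186, 0.885, 0.7262]
(1 - 0.5146) = 0.4854, running product = 0.4854
(1 - 0.5443) = 0.4557, running product = 0.2212
(1 - 0.7186) = 0.2814, running product = 0.0622
(1 - 0.885) = 0.115, running product = 0.0072
(1 - 0.7262) = 0.2738, running product = 0.002
Product of (1-R_i) = 0.002
R_sys = 1 - 0.002 = 0.998

0.998


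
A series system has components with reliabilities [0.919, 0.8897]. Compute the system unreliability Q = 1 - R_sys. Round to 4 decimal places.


Components: [0.919, 0.8897]
After component 1: product = 0.919
After component 2: product = 0.8176
R_sys = 0.8176
Q = 1 - 0.8176 = 0.1824

0.1824


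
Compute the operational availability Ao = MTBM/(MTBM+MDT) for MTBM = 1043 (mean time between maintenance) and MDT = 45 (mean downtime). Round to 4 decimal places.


MTBM = 1043
MDT = 45
MTBM + MDT = 1088
Ao = 1043 / 1088
Ao = 0.9586

0.9586


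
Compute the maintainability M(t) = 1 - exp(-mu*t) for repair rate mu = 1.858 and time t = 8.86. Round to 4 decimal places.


mu = 1.858, t = 8.86
mu * t = 1.858 * 8.86 = 16.4619
exp(-16.4619) = 0.0
M(t) = 1 - 0.0
M(t) = 1.0

1.0


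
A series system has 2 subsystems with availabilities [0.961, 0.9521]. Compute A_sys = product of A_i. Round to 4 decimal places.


Subsystems: [0.961, 0.9521]
After subsystem 1 (A=0.961): product = 0.961
After subsystem 2 (A=0.9521): product = 0.915
A_sys = 0.915

0.915


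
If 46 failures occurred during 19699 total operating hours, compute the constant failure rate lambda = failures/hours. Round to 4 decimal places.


failures = 46
total_hours = 19699
lambda = 46 / 19699
lambda = 0.0023

0.0023


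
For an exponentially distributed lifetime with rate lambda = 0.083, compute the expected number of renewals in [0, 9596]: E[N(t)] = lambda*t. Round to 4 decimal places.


lambda = 0.083
t = 9596
E[N(t)] = lambda * t
E[N(t)] = 0.083 * 9596
E[N(t)] = 796.468

796.468


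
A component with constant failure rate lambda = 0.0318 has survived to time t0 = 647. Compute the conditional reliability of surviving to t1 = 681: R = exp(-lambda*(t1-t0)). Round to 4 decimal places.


lambda = 0.0318
t0 = 647, t1 = 681
t1 - t0 = 34
lambda * (t1-t0) = 0.0318 * 34 = 1.0812
R = exp(-1.0812)
R = 0.3392

0.3392


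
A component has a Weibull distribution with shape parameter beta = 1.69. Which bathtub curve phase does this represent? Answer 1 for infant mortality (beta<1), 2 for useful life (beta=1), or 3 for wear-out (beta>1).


beta = 1.69
Compare beta to 1:
beta < 1 => infant mortality (phase 1)
beta = 1 => useful life (phase 2)
beta > 1 => wear-out (phase 3)
Since beta = 1.69, this is wear-out (increasing failure rate)
Phase = 3

3


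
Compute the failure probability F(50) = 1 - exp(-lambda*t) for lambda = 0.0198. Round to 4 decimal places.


lambda = 0.0198, t = 50
lambda * t = 0.99
exp(-0.99) = 0.3716
F(t) = 1 - 0.3716
F(t) = 0.6284

0.6284


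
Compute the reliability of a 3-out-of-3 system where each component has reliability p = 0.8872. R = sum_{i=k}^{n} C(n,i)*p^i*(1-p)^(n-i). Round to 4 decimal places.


k = 3, n = 3, p = 0.8872
i=3: C(3,3)=1 * 0.8872^3 * 0.1128^0 = 0.6983
R = sum of terms = 0.6983

0.6983


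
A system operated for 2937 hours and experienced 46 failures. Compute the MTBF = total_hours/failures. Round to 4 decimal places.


total_hours = 2937
failures = 46
MTBF = 2937 / 46
MTBF = 63.8478

63.8478


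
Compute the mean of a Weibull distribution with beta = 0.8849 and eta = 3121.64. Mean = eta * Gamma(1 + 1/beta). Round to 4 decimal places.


beta = 0.8849, eta = 3121.64
1/beta = 1.1301
1 + 1/beta = 2.1301
Gamma(2.1301) = 1.0622
Mean = 3121.64 * 1.0622
Mean = 3315.683

3315.683


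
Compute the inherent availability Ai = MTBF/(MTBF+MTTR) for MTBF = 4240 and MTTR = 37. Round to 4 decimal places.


MTBF = 4240
MTTR = 37
MTBF + MTTR = 4277
Ai = 4240 / 4277
Ai = 0.9913

0.9913


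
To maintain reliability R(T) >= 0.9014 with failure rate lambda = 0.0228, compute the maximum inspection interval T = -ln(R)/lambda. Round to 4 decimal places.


R_target = 0.9014
lambda = 0.0228
-ln(0.9014) = 0.1038
T = 0.1038 / 0.0228
T = 4.5529

4.5529


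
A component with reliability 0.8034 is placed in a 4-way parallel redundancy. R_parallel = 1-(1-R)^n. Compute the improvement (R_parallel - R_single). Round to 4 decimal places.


R_single = 0.8034, n = 4
1 - R_single = 0.1966
(1 - R_single)^n = 0.1966^4 = 0.0015
R_parallel = 1 - 0.0015 = 0.9985
Improvement = 0.9985 - 0.8034
Improvement = 0.1951

0.1951


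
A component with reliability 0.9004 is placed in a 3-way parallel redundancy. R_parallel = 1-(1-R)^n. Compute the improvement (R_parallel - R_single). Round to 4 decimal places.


R_single = 0.9004, n = 3
1 - R_single = 0.0996
(1 - R_single)^n = 0.0996^3 = 0.001
R_parallel = 1 - 0.001 = 0.999
Improvement = 0.999 - 0.9004
Improvement = 0.0986

0.0986


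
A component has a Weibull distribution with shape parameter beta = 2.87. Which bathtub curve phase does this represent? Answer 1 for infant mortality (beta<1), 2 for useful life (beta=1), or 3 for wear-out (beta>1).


beta = 2.87
Compare beta to 1:
beta < 1 => infant mortality (phase 1)
beta = 1 => useful life (phase 2)
beta > 1 => wear-out (phase 3)
Since beta = 2.87, this is wear-out (increasing failure rate)
Phase = 3

3


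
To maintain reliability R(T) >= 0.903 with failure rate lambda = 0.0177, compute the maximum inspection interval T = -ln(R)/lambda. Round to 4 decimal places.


R_target = 0.903
lambda = 0.0177
-ln(0.903) = 0.102
T = 0.102 / 0.0177
T = 5.7646

5.7646


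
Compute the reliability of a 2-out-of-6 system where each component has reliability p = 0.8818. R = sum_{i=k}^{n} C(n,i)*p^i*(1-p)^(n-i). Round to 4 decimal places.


k = 2, n = 6, p = 0.8818
i=2: C(6,2)=15 * 0.8818^2 * 0.1182^4 = 0.0023
i=3: C(6,3)=20 * 0.8818^3 * 0.1182^3 = 0.0226
i=4: C(6,4)=15 * 0.8818^4 * 0.1182^2 = 0.1267
i=5: C(6,5)=6 * 0.8818^5 * 0.1182^1 = 0.3781
i=6: C(6,6)=1 * 0.8818^6 * 0.1182^0 = 0.4701
R = sum of terms = 0.9999

0.9999


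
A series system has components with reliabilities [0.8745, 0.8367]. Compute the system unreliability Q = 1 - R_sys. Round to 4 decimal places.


Components: [0.8745, 0.8367]
After component 1: product = 0.8745
After component 2: product = 0.7317
R_sys = 0.7317
Q = 1 - 0.7317 = 0.2683

0.2683


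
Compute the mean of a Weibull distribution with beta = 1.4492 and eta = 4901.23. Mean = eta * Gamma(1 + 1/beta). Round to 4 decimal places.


beta = 1.4492, eta = 4901.23
1/beta = 0.69
1 + 1/beta = 1.69
Gamma(1.69) = 0.9068
Mean = 4901.23 * 0.9068
Mean = 4444.3782

4444.3782
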